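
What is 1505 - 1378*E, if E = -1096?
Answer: 1511793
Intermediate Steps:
1505 - 1378*E = 1505 - 1378*(-1096) = 1505 + 1510288 = 1511793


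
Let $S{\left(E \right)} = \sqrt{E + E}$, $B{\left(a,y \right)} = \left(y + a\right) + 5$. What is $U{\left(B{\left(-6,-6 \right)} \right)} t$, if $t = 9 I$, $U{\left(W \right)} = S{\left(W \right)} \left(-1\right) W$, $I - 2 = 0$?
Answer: $126 i \sqrt{14} \approx 471.45 i$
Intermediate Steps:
$I = 2$ ($I = 2 + 0 = 2$)
$B{\left(a,y \right)} = 5 + a + y$ ($B{\left(a,y \right)} = \left(a + y\right) + 5 = 5 + a + y$)
$S{\left(E \right)} = \sqrt{2} \sqrt{E}$ ($S{\left(E \right)} = \sqrt{2 E} = \sqrt{2} \sqrt{E}$)
$U{\left(W \right)} = - \sqrt{2} W^{\frac{3}{2}}$ ($U{\left(W \right)} = \sqrt{2} \sqrt{W} \left(-1\right) W = - \sqrt{2} \sqrt{W} W = - \sqrt{2} W^{\frac{3}{2}}$)
$t = 18$ ($t = 9 \cdot 2 = 18$)
$U{\left(B{\left(-6,-6 \right)} \right)} t = - \sqrt{2} \left(5 - 6 - 6\right)^{\frac{3}{2}} \cdot 18 = - \sqrt{2} \left(-7\right)^{\frac{3}{2}} \cdot 18 = - \sqrt{2} \left(- 7 i \sqrt{7}\right) 18 = 7 i \sqrt{14} \cdot 18 = 126 i \sqrt{14}$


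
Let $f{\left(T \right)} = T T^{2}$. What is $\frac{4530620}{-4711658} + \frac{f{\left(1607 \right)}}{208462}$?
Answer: $\frac{9776207619016927}{491100824998} \approx 19907.0$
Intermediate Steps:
$f{\left(T \right)} = T^{3}$
$\frac{4530620}{-4711658} + \frac{f{\left(1607 \right)}}{208462} = \frac{4530620}{-4711658} + \frac{1607^{3}}{208462} = 4530620 \left(- \frac{1}{4711658}\right) + 4149995543 \cdot \frac{1}{208462} = - \frac{2265310}{2355829} + \frac{4149995543}{208462} = \frac{9776207619016927}{491100824998}$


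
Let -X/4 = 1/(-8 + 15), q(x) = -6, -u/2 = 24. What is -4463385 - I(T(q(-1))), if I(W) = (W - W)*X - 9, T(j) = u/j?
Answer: -4463376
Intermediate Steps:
u = -48 (u = -2*24 = -48)
T(j) = -48/j
X = -4/7 (X = -4/(-8 + 15) = -4/7 ≈ -0.57143)
I(W) = -9 (I(W) = (W - W)*(-4/7) - 9 = 0*(-4/7) - 9 = 0 - 9 = -9)
-4463385 - I(T(q(-1))) = -4463385 - 1*(-9) = -4463385 + 9 = -4463376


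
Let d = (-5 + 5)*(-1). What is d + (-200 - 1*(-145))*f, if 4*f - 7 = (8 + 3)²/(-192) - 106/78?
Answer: -229295/3328 ≈ -68.899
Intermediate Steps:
f = 4169/3328 (f = 7/4 + ((8 + 3)²/(-192) - 106/78)/4 = 7/4 + (11²*(-1/192) - 106*1/78)/4 = 7/4 + (121*(-1/192) - 53/39)/4 = 7/4 + (-121/192 - 53/39)/4 = 7/4 + (¼)*(-1655/832) = 7/4 - 1655/3328 = 4169/3328 ≈ 1.2527)
d = 0 (d = 0*(-1) = 0)
d + (-200 - 1*(-145))*f = 0 + (-200 - 1*(-145))*(4169/3328) = 0 + (-200 + 145)*(4169/3328) = 0 - 55*4169/3328 = 0 - 229295/3328 = -229295/3328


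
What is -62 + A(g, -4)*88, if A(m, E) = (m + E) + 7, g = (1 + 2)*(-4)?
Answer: -854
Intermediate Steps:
g = -12 (g = 3*(-4) = -12)
A(m, E) = 7 + E + m (A(m, E) = (E + m) + 7 = 7 + E + m)
-62 + A(g, -4)*88 = -62 + (7 - 4 - 12)*88 = -62 - 9*88 = -62 - 792 = -854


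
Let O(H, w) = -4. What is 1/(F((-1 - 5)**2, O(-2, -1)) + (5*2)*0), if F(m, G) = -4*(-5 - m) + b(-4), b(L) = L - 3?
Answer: 1/157 ≈ 0.0063694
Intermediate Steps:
b(L) = -3 + L
F(m, G) = 13 + 4*m (F(m, G) = -4*(-5 - m) + (-3 - 4) = (20 + 4*m) - 7 = 13 + 4*m)
1/(F((-1 - 5)**2, O(-2, -1)) + (5*2)*0) = 1/((13 + 4*(-1 - 5)**2) + (5*2)*0) = 1/((13 + 4*(-6)**2) + 10*0) = 1/((13 + 4*36) + 0) = 1/((13 + 144) + 0) = 1/(157 + 0) = 1/157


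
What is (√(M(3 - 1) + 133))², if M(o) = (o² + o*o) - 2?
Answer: 139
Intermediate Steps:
M(o) = -2 + 2*o² (M(o) = (o² + o²) - 2 = 2*o² - 2 = -2 + 2*o²)
(√(M(3 - 1) + 133))² = (√((-2 + 2*(3 - 1)²) + 133))² = (√((-2 + 2*2²) + 133))² = (√((-2 + 2*4) + 133))² = (√((-2 + 8) + 133))² = (√(6 + 133))² = (√139)² = 139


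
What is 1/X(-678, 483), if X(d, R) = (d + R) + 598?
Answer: 1/403 ≈ 0.0024814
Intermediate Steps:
X(d, R) = 598 + R + d (X(d, R) = (R + d) + 598 = 598 + R + d)
1/X(-678, 483) = 1/(598 + 483 - 678) = 1/403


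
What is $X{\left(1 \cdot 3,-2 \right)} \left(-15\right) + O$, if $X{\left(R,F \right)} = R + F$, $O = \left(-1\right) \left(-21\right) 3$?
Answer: $48$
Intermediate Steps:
$O = 63$ ($O = 21 \cdot 3 = 63$)
$X{\left(R,F \right)} = F + R$
$X{\left(1 \cdot 3,-2 \right)} \left(-15\right) + O = \left(-2 + 1 \cdot 3\right) \left(-15\right) + 63 = \left(-2 + 3\right) \left(-15\right) + 63 = 1 \left(-15\right) + 63 = -15 + 63 = 48$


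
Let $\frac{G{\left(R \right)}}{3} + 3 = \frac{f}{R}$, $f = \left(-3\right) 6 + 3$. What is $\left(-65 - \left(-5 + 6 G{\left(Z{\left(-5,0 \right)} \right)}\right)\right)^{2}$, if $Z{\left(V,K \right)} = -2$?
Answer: $19881$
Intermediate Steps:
$f = -15$ ($f = -18 + 3 = -15$)
$G{\left(R \right)} = -9 - \frac{45}{R}$ ($G{\left(R \right)} = -9 + 3 \left(- \frac{15}{R}\right) = -9 - \frac{45}{R}$)
$\left(-65 - \left(-5 + 6 G{\left(Z{\left(-5,0 \right)} \right)}\right)\right)^{2} = \left(-65 + \left(- 6 \left(-9 - \frac{45}{-2}\right) + 5\right)\right)^{2} = \left(-65 + \left(- 6 \left(-9 - - \frac{45}{2}\right) + 5\right)\right)^{2} = \left(-65 + \left(- 6 \left(-9 + \frac{45}{2}\right) + 5\right)\right)^{2} = \left(-65 + \left(\left(-6\right) \frac{27}{2} + 5\right)\right)^{2} = \left(-65 + \left(-81 + 5\right)\right)^{2} = \left(-65 - 76\right)^{2} = \left(-141\right)^{2} = 19881$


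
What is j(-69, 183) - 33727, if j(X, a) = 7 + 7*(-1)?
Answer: -33727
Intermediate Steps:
j(X, a) = 0 (j(X, a) = 7 - 7 = 0)
j(-69, 183) - 33727 = 0 - 33727 = -33727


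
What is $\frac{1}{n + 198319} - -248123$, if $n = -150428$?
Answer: $\frac{11882858594}{47891} \approx 2.4812 \cdot 10^{5}$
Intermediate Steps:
$\frac{1}{n + 198319} - -248123 = \frac{1}{-150428 + 198319} - -248123 = \frac{1}{47891} + 248123 = \frac{11882858594}{47891}$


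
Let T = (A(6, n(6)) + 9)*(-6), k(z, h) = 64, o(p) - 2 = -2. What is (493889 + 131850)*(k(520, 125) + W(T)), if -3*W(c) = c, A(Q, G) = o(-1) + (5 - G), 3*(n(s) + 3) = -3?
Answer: 62573900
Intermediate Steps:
o(p) = 0 (o(p) = 2 - 2 = 0)
n(s) = -4 (n(s) = -3 + (⅓)*(-3) = -3 - 1 = -4)
A(Q, G) = 5 - G (A(Q, G) = 0 + (5 - G) = 5 - G)
T = -108 (T = ((5 - 1*(-4)) + 9)*(-6) = ((5 + 4) + 9)*(-6) = (9 + 9)*(-6) = 18*(-6) = -108)
W(c) = -c/3
(493889 + 131850)*(k(520, 125) + W(T)) = (493889 + 131850)*(64 - ⅓*(-108)) = 625739*(64 + 36) = 625739*100 = 62573900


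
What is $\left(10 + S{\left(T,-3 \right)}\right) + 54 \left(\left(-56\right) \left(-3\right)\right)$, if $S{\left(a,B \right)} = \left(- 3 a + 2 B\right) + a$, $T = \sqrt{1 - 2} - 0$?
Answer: $9076 - 2 i \approx 9076.0 - 2.0 i$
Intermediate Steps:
$T = i$ ($T = \sqrt{-1} + 0 = i + 0 = i \approx 1.0 i$)
$S{\left(a,B \right)} = - 2 a + 2 B$
$\left(10 + S{\left(T,-3 \right)}\right) + 54 \left(\left(-56\right) \left(-3\right)\right) = \left(10 + \left(- 2 i + 2 \left(-3\right)\right)\right) + 54 \left(\left(-56\right) \left(-3\right)\right) = \left(10 - \left(6 + 2 i\right)\right) + 54 \cdot 168 = \left(10 - \left(6 + 2 i\right)\right) + 9072 = \left(4 - 2 i\right) + 9072 = 9076 - 2 i$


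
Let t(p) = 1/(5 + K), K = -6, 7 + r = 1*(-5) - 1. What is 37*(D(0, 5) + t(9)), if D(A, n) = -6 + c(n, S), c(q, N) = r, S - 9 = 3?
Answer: -740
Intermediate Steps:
S = 12 (S = 9 + 3 = 12)
r = -13 (r = -7 + (1*(-5) - 1) = -7 + (-5 - 1) = -7 - 6 = -13)
c(q, N) = -13
D(A, n) = -19 (D(A, n) = -6 - 13 = -19)
t(p) = -1 (t(p) = 1/(5 - 6) = 1/(-1) = -1)
37*(D(0, 5) + t(9)) = 37*(-19 - 1) = 37*(-20) = -740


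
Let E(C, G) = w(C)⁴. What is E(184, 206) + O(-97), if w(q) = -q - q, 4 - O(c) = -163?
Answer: 18339659943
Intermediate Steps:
O(c) = 167 (O(c) = 4 - 1*(-163) = 4 + 163 = 167)
w(q) = -2*q
E(C, G) = 16*C⁴ (E(C, G) = (-2*C)⁴ = 16*C⁴)
E(184, 206) + O(-97) = 16*184⁴ + 167 = 16*1146228736 + 167 = 18339659776 + 167 = 18339659943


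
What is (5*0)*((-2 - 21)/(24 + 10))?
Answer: 0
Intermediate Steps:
(5*0)*((-2 - 21)/(24 + 10)) = 0*(-23/34) = 0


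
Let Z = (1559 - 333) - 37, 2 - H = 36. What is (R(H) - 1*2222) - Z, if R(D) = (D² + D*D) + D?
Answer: -1133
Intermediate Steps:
H = -34 (H = 2 - 1*36 = 2 - 36 = -34)
R(D) = D + 2*D² (R(D) = (D² + D²) + D = 2*D² + D = D + 2*D²)
Z = 1189 (Z = 1226 - 37 = 1189)
(R(H) - 1*2222) - Z = (-34*(1 + 2*(-34)) - 1*2222) - 1*1189 = (-34*(1 - 68) - 2222) - 1189 = (-34*(-67) - 2222) - 1189 = (2278 - 2222) - 1189 = 56 - 1189 = -1133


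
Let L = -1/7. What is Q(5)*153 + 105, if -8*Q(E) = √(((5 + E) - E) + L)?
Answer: 105 - 153*√238/56 ≈ 62.851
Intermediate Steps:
L = -⅐ (L = -1*⅐ = -⅐ ≈ -0.14286)
Q(E) = -√238/56 (Q(E) = -√(((5 + E) - E) - ⅐)/8 = -√(5 - ⅐)/8 = -√238/56)
Q(5)*153 + 105 = -√238/56*153 + 105 = -153*√238/56 + 105 = 105 - 153*√238/56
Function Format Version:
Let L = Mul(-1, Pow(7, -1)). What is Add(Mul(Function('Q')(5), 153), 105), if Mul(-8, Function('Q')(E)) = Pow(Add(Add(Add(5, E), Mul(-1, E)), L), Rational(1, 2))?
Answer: Add(105, Mul(Rational(-153, 56), Pow(238, Rational(1, 2)))) ≈ 62.851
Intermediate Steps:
L = Rational(-1, 7) (L = Mul(-1, Rational(1, 7)) = Rational(-1, 7) ≈ -0.14286)
Function('Q')(E) = Mul(Rational(-1, 56), Pow(238, Rational(1, 2))) (Function('Q')(E) = Mul(Rational(-1, 8), Pow(Add(Add(Add(5, E), Mul(-1, E)), Rational(-1, 7)), Rational(1, 2))) = Mul(Rational(-1, 8), Pow(Add(5, Rational(-1, 7)), Rational(1, 2))) = Mul(Rational(-1, 8), Pow(Rational(34, 7), Rational(1, 2))) = Mul(Rational(-1, 8), Mul(Rational(1, 7), Pow(238, Rational(1, 2)))) = Mul(Rational(-1, 56), Pow(238, Rational(1, 2))))
Add(Mul(Function('Q')(5), 153), 105) = Add(Mul(Mul(Rational(-1, 56), Pow(238, Rational(1, 2))), 153), 105) = Add(Mul(Rational(-153, 56), Pow(238, Rational(1, 2))), 105) = Add(105, Mul(Rational(-153, 56), Pow(238, Rational(1, 2))))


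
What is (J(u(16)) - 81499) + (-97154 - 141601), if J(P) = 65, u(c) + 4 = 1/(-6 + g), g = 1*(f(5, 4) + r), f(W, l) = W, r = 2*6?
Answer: -320189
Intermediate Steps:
r = 12
g = 17 (g = 1*(5 + 12) = 1*17 = 17)
u(c) = -43/11 (u(c) = -4 + 1/(-6 + 17) = -4 + 1/11 = -43/11)
(J(u(16)) - 81499) + (-97154 - 141601) = (65 - 81499) + (-97154 - 141601) = -81434 - 238755 = -320189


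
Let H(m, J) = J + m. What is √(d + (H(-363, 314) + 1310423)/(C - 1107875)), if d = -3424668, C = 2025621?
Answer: I*√721112965153397921/458873 ≈ 1850.6*I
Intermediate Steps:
√(d + (H(-363, 314) + 1310423)/(C - 1107875)) = √(-3424668 + ((314 - 363) + 1310423)/(2025621 - 1107875)) = √(-3424668 + (-49 + 1310423)/917746) = √(-3424668 + 1310374*(1/917746)) = √(-3424668 + 655187/458873) = √(-1571487023977/458873) = I*√721112965153397921/458873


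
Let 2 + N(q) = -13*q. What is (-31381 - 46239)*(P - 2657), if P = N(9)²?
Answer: -892940480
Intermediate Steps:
N(q) = -2 - 13*q
P = 14161 (P = (-2 - 13*9)² = (-2 - 117)² = (-119)² = 14161)
(-31381 - 46239)*(P - 2657) = (-31381 - 46239)*(14161 - 2657) = -77620*11504 = -892940480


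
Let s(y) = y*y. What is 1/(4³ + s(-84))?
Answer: 1/7120 ≈ 0.00014045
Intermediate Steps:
s(y) = y²
1/(4³ + s(-84)) = 1/(4³ + (-84)²) = 1/(64 + 7056) = 1/7120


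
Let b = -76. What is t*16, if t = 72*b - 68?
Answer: -88640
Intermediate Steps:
t = -5540 (t = 72*(-76) - 68 = -5472 - 68 = -5540)
t*16 = -5540*16 = -88640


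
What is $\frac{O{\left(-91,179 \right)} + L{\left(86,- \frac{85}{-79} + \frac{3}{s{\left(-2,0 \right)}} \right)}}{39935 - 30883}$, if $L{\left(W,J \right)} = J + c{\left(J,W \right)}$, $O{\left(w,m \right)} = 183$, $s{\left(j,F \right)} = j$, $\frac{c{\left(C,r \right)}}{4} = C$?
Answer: $\frac{28579}{1430216} \approx 0.019982$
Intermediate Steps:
$c{\left(C,r \right)} = 4 C$
$L{\left(W,J \right)} = 5 J$ ($L{\left(W,J \right)} = J + 4 J = 5 J$)
$\frac{O{\left(-91,179 \right)} + L{\left(86,- \frac{85}{-79} + \frac{3}{s{\left(-2,0 \right)}} \right)}}{39935 - 30883} = \frac{183 + 5 \left(- \frac{85}{-79} + \frac{3}{-2}\right)}{39935 - 30883} = \frac{183 + 5 \left(\left(-85\right) \left(- \frac{1}{79}\right) + 3 \left(- \frac{1}{2}\right)\right)}{9052} = \left(183 + 5 \left(\frac{85}{79} - \frac{3}{2}\right)\right) \frac{1}{9052} = \left(183 + 5 \left(- \frac{67}{158}\right)\right) \frac{1}{9052} = \left(183 - \frac{335}{158}\right) \frac{1}{9052} = \frac{28579}{158} \cdot \frac{1}{9052} = \frac{28579}{1430216}$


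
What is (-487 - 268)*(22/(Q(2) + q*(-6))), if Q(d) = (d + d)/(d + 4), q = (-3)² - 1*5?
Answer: 4983/7 ≈ 711.86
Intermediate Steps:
q = 4 (q = 9 - 5 = 4)
Q(d) = 2*d/(4 + d) (Q(d) = (2*d)/(4 + d) = 2*d/(4 + d))
(-487 - 268)*(22/(Q(2) + q*(-6))) = (-487 - 268)*(22/(2*2/(4 + 2) + 4*(-6))) = -16610/(2*2/6 - 24) = -16610/(2*2*(⅙) - 24) = -16610/(⅔ - 24) = -16610/(-70/3) = -16610*(-3)/70 = -755*(-33/35) = 4983/7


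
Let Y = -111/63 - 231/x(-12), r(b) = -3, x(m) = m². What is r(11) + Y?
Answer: -713/112 ≈ -6.3661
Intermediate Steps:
Y = -377/112 (Y = -111/63 - 231/((-12)²) = -111*1/63 - 231/144 = -37/21 - 231*1/144 = -37/21 - 77/48 = -377/112 ≈ -3.3661)
r(11) + Y = -3 - 377/112 = -713/112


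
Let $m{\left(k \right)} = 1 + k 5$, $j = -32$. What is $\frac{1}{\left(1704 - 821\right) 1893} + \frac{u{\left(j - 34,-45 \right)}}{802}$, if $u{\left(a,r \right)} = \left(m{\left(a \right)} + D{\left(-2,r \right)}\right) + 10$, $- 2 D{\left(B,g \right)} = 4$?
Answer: $- \frac{536556797}{1340558238} \approx -0.40025$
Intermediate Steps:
$D{\left(B,g \right)} = -2$ ($D{\left(B,g \right)} = \left(- \frac{1}{2}\right) 4 = -2$)
$m{\left(k \right)} = 1 + 5 k$
$u{\left(a,r \right)} = 9 + 5 a$ ($u{\left(a,r \right)} = \left(\left(1 + 5 a\right) - 2\right) + 10 = \left(-1 + 5 a\right) + 10 = 9 + 5 a$)
$\frac{1}{\left(1704 - 821\right) 1893} + \frac{u{\left(j - 34,-45 \right)}}{802} = \frac{1}{\left(1704 - 821\right) 1893} + \frac{9 + 5 \left(-32 - 34\right)}{802} = \frac{1}{883} \cdot \frac{1}{1893} + \left(9 + 5 \left(-66\right)\right) \frac{1}{802} = \frac{1}{883} \cdot \frac{1}{1893} + \left(9 - 330\right) \frac{1}{802} = \frac{1}{1671519} - \frac{321}{802} = - \frac{536556797}{1340558238}$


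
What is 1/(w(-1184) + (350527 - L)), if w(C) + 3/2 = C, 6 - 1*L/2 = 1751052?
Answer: 2/7702867 ≈ 2.5964e-7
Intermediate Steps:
L = -3502092 (L = 12 - 2*1751052 = 12 - 3502104 = -3502092)
w(C) = -3/2 + C
1/(w(-1184) + (350527 - L)) = 1/((-3/2 - 1184) + (350527 - 1*(-3502092))) = 1/(-2371/2 + (350527 + 3502092)) = 1/(-2371/2 + 3852619) = 1/(7702867/2) = 2/7702867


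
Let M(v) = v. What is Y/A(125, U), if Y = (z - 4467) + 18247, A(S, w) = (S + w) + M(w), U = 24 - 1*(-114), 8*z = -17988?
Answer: 23063/802 ≈ 28.757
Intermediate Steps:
z = -4497/2 (z = (⅛)*(-17988) = -4497/2 ≈ -2248.5)
U = 138 (U = 24 + 114 = 138)
A(S, w) = S + 2*w (A(S, w) = (S + w) + w = S + 2*w)
Y = 23063/2 (Y = (-4497/2 - 4467) + 18247 = -13431/2 + 18247 = 23063/2 ≈ 11532.)
Y/A(125, U) = 23063/(2*(125 + 2*138)) = 23063/(2*(125 + 276)) = (23063/2)/401 = (23063/2)*(1/401) = 23063/802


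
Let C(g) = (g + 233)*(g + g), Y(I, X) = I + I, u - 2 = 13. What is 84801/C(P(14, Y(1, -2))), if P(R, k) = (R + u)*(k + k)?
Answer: 84801/80968 ≈ 1.0473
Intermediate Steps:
u = 15 (u = 2 + 13 = 15)
Y(I, X) = 2*I
P(R, k) = 2*k*(15 + R) (P(R, k) = (R + 15)*(k + k) = (15 + R)*(2*k) = 2*k*(15 + R))
C(g) = 2*g*(233 + g) (C(g) = (233 + g)*(2*g) = 2*g*(233 + g))
84801/C(P(14, Y(1, -2))) = 84801/((2*(2*(2*1)*(15 + 14))*(233 + 2*(2*1)*(15 + 14)))) = 84801/((2*(2*2*29)*(233 + 2*2*29))) = 84801/((2*116*(233 + 116))) = 84801/((2*116*349)) = 84801/80968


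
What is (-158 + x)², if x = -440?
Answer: 357604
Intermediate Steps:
(-158 + x)² = (-158 - 440)² = (-598)² = 357604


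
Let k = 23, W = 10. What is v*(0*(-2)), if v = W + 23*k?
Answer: 0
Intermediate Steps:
v = 539 (v = 10 + 23*23 = 10 + 529 = 539)
v*(0*(-2)) = 539*(0*(-2)) = 539*0 = 0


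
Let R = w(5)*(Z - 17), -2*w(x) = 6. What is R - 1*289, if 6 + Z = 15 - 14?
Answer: -223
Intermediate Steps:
w(x) = -3 (w(x) = -½*6 = -3)
Z = -5 (Z = -6 + (15 - 14) = -6 + 1 = -5)
R = 66 (R = -3*(-5 - 17) = -3*(-22) = 66)
R - 1*289 = 66 - 1*289 = 66 - 289 = -223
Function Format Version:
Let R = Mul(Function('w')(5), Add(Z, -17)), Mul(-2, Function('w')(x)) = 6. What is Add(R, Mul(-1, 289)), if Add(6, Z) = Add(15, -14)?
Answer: -223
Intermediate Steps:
Function('w')(x) = -3 (Function('w')(x) = Mul(Rational(-1, 2), 6) = -3)
Z = -5 (Z = Add(-6, Add(15, -14)) = Add(-6, 1) = -5)
R = 66 (R = Mul(-3, Add(-5, -17)) = Mul(-3, -22) = 66)
Add(R, Mul(-1, 289)) = Add(66, Mul(-1, 289)) = Add(66, -289) = -223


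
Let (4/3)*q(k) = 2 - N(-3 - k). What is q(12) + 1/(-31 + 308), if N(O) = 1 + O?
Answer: 3325/277 ≈ 12.004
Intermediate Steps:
q(k) = 3 + 3*k/4 (q(k) = 3*(2 - (1 + (-3 - k)))/4 = 3*(2 - (-2 - k))/4 = 3*(2 + (2 + k))/4 = 3*(4 + k)/4 = 3 + 3*k/4)
q(12) + 1/(-31 + 308) = (3 + (¾)*12) + 1/(-31 + 308) = (3 + 9) + 1/277 = 12 + 1/277 = 3325/277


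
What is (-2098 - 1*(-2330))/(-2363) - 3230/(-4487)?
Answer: 6591506/10602781 ≈ 0.62168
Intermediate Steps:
(-2098 - 1*(-2330))/(-2363) - 3230/(-4487) = (-2098 + 2330)*(-1/2363) - 3230*(-1/4487) = 232*(-1/2363) + 3230/4487 = -232/2363 + 3230/4487 = 6591506/10602781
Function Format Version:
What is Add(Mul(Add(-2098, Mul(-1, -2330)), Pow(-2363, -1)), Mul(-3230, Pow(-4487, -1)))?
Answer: Rational(6591506, 10602781) ≈ 0.62168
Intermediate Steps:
Add(Mul(Add(-2098, Mul(-1, -2330)), Pow(-2363, -1)), Mul(-3230, Pow(-4487, -1))) = Add(Mul(Add(-2098, 2330), Rational(-1, 2363)), Mul(-3230, Rational(-1, 4487))) = Add(Mul(232, Rational(-1, 2363)), Rational(3230, 4487)) = Add(Rational(-232, 2363), Rational(3230, 4487)) = Rational(6591506, 10602781)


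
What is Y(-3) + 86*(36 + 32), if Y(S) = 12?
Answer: 5860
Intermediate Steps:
Y(-3) + 86*(36 + 32) = 12 + 86*(36 + 32) = 12 + 86*68 = 12 + 5848 = 5860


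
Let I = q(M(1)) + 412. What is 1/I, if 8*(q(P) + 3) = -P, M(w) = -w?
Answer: 8/3273 ≈ 0.0024442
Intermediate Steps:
q(P) = -3 - P/8 (q(P) = -3 + (-P)/8 = -3 - P/8)
I = 3273/8 (I = (-3 - (-1)/8) + 412 = (-3 - 1/8*(-1)) + 412 = (-3 + 1/8) + 412 = -23/8 + 412 = 3273/8 ≈ 409.13)
1/I = 1/(3273/8) = 8/3273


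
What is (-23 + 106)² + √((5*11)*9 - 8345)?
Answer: 6889 + 5*I*√314 ≈ 6889.0 + 88.6*I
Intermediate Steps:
(-23 + 106)² + √((5*11)*9 - 8345) = 83² + √(55*9 - 8345) = 6889 + √(495 - 8345) = 6889 + √(-7850) = 6889 + 5*I*√314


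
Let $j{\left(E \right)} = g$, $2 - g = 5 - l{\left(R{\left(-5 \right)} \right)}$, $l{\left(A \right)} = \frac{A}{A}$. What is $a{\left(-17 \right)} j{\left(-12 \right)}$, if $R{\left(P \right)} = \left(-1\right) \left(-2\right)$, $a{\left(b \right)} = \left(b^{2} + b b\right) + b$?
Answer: $-1122$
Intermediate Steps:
$a{\left(b \right)} = b + 2 b^{2}$ ($a{\left(b \right)} = \left(b^{2} + b^{2}\right) + b = 2 b^{2} + b = b + 2 b^{2}$)
$R{\left(P \right)} = 2$
$l{\left(A \right)} = 1$
$g = -2$ ($g = 2 - \left(5 - 1\right) = 2 - 4 = -2$)
$j{\left(E \right)} = -2$
$a{\left(-17 \right)} j{\left(-12 \right)} = - 17 \left(1 + 2 \left(-17\right)\right) \left(-2\right) = - 17 \left(1 - 34\right) \left(-2\right) = \left(-17\right) \left(-33\right) \left(-2\right) = 561 \left(-2\right) = -1122$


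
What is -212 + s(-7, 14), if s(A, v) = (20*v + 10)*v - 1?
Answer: 3847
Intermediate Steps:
s(A, v) = -1 + v*(10 + 20*v) (s(A, v) = (10 + 20*v)*v - 1 = v*(10 + 20*v) - 1 = -1 + v*(10 + 20*v))
-212 + s(-7, 14) = -212 + (-1 + 10*14 + 20*14²) = -212 + (-1 + 140 + 20*196) = -212 + (-1 + 140 + 3920) = -212 + 4059 = 3847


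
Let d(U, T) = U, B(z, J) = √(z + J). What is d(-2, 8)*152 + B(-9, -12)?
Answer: -304 + I*√21 ≈ -304.0 + 4.5826*I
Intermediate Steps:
B(z, J) = √(J + z)
d(-2, 8)*152 + B(-9, -12) = -2*152 + √(-12 - 9) = -304 + √(-21) = -304 + I*√21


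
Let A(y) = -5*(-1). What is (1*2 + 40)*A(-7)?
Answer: 210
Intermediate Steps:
A(y) = 5
(1*2 + 40)*A(-7) = (1*2 + 40)*5 = (2 + 40)*5 = 42*5 = 210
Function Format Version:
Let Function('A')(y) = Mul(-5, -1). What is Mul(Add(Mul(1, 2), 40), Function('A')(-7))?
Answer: 210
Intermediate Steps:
Function('A')(y) = 5
Mul(Add(Mul(1, 2), 40), Function('A')(-7)) = Mul(Add(Mul(1, 2), 40), 5) = Mul(Add(2, 40), 5) = Mul(42, 5) = 210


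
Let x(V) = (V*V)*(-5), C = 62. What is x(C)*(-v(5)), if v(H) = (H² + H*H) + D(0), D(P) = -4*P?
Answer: 961000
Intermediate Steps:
v(H) = 2*H² (v(H) = (H² + H*H) - 4*0 = (H² + H²) + 0 = 2*H² + 0 = 2*H²)
x(V) = -5*V² (x(V) = V²*(-5) = -5*V²)
x(C)*(-v(5)) = (-5*62²)*(-2*5²) = (-5*3844)*(-2*25) = -(-19220)*50 = -19220*(-50) = 961000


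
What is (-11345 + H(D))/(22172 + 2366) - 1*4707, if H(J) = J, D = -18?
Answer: -115511729/24538 ≈ -4707.5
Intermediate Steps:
(-11345 + H(D))/(22172 + 2366) - 1*4707 = (-11345 - 18)/(22172 + 2366) - 1*4707 = -11363/24538 - 4707 = -115511729/24538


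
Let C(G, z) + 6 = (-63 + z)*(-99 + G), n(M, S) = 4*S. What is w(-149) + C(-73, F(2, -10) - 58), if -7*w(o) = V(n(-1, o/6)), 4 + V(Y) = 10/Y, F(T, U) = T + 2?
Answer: 20983685/1043 ≈ 20119.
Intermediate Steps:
F(T, U) = 2 + T
C(G, z) = -6 + (-99 + G)*(-63 + z) (C(G, z) = -6 + (-63 + z)*(-99 + G) = -6 + (-99 + G)*(-63 + z))
V(Y) = -4 + 10/Y
w(o) = 4/7 - 15/(7*o) (w(o) = -(-4 + 10/((4*(o/6))))/7 = -(-4 + 10/((2*o/3)))/7 = -(-4 + 10*(3/(2*o)))/7 = -(-4 + 15/o)/7 = 4/7 - 15/(7*o))
w(-149) + C(-73, F(2, -10) - 58) = (⅐)*(-15 + 4*(-149))/(-149) + (6231 - 99*((2 + 2) - 58) - 63*(-73) - 73*((2 + 2) - 58)) = (⅐)*(-1/149)*(-15 - 596) + (6231 - 99*(4 - 58) + 4599 - 73*(4 - 58)) = (⅐)*(-1/149)*(-611) + (6231 - 99*(-54) + 4599 - 73*(-54)) = 611/1043 + (6231 + 5346 + 4599 + 3942) = 611/1043 + 20118 = 20983685/1043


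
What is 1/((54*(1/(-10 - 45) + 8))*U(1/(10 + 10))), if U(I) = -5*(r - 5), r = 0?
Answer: 11/118530 ≈ 9.2804e-5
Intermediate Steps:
U(I) = 25 (U(I) = -5*(0 - 5) = -5*(-5) = 25)
1/((54*(1/(-10 - 45) + 8))*U(1/(10 + 10))) = 1/((54*(1/(-10 - 45) + 8))*25) = 1/((54*(1/(-55) + 8))*25) = 1/((54*(-1/55 + 8))*25) = 1/((54*(439/55))*25) = 1/((23706/55)*25) = 1/(118530/11) = 11/118530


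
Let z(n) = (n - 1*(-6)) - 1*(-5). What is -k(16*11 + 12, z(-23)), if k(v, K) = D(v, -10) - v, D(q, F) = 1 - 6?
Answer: 193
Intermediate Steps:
D(q, F) = -5
z(n) = 11 + n (z(n) = (n + 6) + 5 = (6 + n) + 5 = 11 + n)
k(v, K) = -5 - v
-k(16*11 + 12, z(-23)) = -(-5 - (16*11 + 12)) = -(-5 - (176 + 12)) = -(-5 - 1*188) = -(-5 - 188) = -1*(-193) = 193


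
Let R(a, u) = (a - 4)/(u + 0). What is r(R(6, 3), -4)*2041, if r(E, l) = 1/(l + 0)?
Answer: -2041/4 ≈ -510.25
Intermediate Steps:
R(a, u) = (-4 + a)/u
r(E, l) = 1/l
r(R(6, 3), -4)*2041 = 2041/(-4) = -¼*2041 = -2041/4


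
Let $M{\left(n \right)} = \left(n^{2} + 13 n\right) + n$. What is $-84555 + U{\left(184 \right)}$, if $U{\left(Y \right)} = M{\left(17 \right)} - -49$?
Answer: $-83979$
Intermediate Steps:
$M{\left(n \right)} = n^{2} + 14 n$
$U{\left(Y \right)} = 576$ ($U{\left(Y \right)} = 17 \left(14 + 17\right) - -49 = 17 \cdot 31 + 49 = 527 + 49 = 576$)
$-84555 + U{\left(184 \right)} = -84555 + 576 = -83979$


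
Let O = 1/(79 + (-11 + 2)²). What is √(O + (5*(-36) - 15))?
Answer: I*√311990/40 ≈ 13.964*I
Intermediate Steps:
O = 1/160 (O = 1/(79 + (-9)²) = 1/(79 + 81) = 1/160 ≈ 0.0062500)
√(O + (5*(-36) - 15)) = √(1/160 + (5*(-36) - 15)) = √(1/160 + (-180 - 15)) = √(1/160 - 195) = √(-31199/160) = I*√311990/40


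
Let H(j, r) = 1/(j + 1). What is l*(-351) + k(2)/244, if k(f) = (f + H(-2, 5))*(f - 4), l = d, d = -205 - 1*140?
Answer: 14773589/122 ≈ 1.2110e+5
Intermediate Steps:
H(j, r) = 1/(1 + j)
d = -345 (d = -205 - 140 = -345)
l = -345
k(f) = (-1 + f)*(-4 + f) (k(f) = (f + 1/(1 - 2))*(f - 4) = (f + 1/(-1))*(-4 + f) = (f - 1)*(-4 + f) = (-1 + f)*(-4 + f))
l*(-351) + k(2)/244 = -345*(-351) + (4 + 2**2 - 5*2)/244 = 121095 + (4 + 4 - 10)*(1/244) = 121095 - 2*1/244 = 121095 - 1/122 = 14773589/122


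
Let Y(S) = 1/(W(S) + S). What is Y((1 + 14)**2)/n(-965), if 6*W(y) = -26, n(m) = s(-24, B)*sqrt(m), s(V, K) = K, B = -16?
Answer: 3*I*sqrt(965)/10221280 ≈ 9.1176e-6*I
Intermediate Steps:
n(m) = -16*sqrt(m)
W(y) = -13/3 (W(y) = (1/6)*(-26) = -13/3)
Y(S) = 1/(-13/3 + S)
Y((1 + 14)**2)/n(-965) = (3/(-13 + 3*(1 + 14)**2))/((-16*I*sqrt(965))) = (3/(-13 + 3*15**2))/((-16*I*sqrt(965))) = (3/(-13 + 3*225))/((-16*I*sqrt(965))) = (3/(-13 + 675))*(I*sqrt(965)/15440) = (3/662)*(I*sqrt(965)/15440) = (3*(1/662))*(I*sqrt(965)/15440) = 3*(I*sqrt(965)/15440)/662 = 3*I*sqrt(965)/10221280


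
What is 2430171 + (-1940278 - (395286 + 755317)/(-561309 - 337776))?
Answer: 440456598508/899085 ≈ 4.8989e+5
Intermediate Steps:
2430171 + (-1940278 - (395286 + 755317)/(-561309 - 337776)) = 2430171 + (-1940278 - 1150603/(-899085)) = 2430171 + (-1940278 - 1150603*(-1)/899085) = 2430171 + (-1940278 - 1*(-1150603/899085)) = 2430171 + (-1940278 + 1150603/899085) = 2430171 - 1744473695027/899085 = 440456598508/899085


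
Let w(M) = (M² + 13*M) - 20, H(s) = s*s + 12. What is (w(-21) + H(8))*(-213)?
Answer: -47712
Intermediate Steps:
H(s) = 12 + s² (H(s) = s² + 12 = 12 + s²)
w(M) = -20 + M² + 13*M
(w(-21) + H(8))*(-213) = ((-20 + (-21)² + 13*(-21)) + (12 + 8²))*(-213) = ((-20 + 441 - 273) + (12 + 64))*(-213) = (148 + 76)*(-213) = 224*(-213) = -47712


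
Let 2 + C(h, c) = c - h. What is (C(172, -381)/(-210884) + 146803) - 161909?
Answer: -3185613149/210884 ≈ -15106.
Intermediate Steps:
C(h, c) = -2 + c - h (C(h, c) = -2 + (c - h) = -2 + c - h)
(C(172, -381)/(-210884) + 146803) - 161909 = ((-2 - 381 - 1*172)/(-210884) + 146803) - 161909 = ((-2 - 381 - 172)*(-1/210884) + 146803) - 161909 = (-555*(-1/210884) + 146803) - 161909 = (555/210884 + 146803) - 161909 = 30958404407/210884 - 161909 = -3185613149/210884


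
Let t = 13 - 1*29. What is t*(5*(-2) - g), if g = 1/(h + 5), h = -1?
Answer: 164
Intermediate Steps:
g = ¼ (g = 1/(-1 + 5) = 1/4 = ¼ ≈ 0.25000)
t = -16 (t = 13 - 29 = -16)
t*(5*(-2) - g) = -16*(5*(-2) - 1*¼) = -16*(-10 - ¼) = -16*(-41/4) = 164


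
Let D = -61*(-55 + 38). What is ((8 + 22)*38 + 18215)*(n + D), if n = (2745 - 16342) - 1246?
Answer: -267215130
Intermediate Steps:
D = 1037 (D = -61*(-17) = 1037)
n = -14843 (n = -13597 - 1246 = -14843)
((8 + 22)*38 + 18215)*(n + D) = ((8 + 22)*38 + 18215)*(-14843 + 1037) = (30*38 + 18215)*(-13806) = (1140 + 18215)*(-13806) = 19355*(-13806) = -267215130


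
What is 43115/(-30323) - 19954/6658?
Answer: -446062406/100945267 ≈ -4.4189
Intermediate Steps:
43115/(-30323) - 19954/6658 = 43115*(-1/30323) - 19954*1/6658 = -43115/30323 - 9977/3329 = -446062406/100945267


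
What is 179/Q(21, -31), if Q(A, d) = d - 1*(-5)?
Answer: -179/26 ≈ -6.8846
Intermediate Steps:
Q(A, d) = 5 + d (Q(A, d) = d + 5 = 5 + d)
179/Q(21, -31) = 179/(5 - 31) = 179/(-26) = 179*(-1/26) = -179/26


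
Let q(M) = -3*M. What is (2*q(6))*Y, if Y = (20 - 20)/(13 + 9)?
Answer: 0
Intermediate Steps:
Y = 0 (Y = 0/22 = 0*(1/22) = 0)
(2*q(6))*Y = (2*(-3*6))*0 = (2*(-18))*0 = -36*0 = 0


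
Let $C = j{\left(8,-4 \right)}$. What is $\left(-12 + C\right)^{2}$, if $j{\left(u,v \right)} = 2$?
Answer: $100$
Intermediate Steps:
$C = 2$
$\left(-12 + C\right)^{2} = \left(-12 + 2\right)^{2} = \left(-10\right)^{2} = 100$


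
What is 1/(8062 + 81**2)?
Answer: 1/14623 ≈ 6.8385e-5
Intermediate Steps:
1/(8062 + 81**2) = 1/(8062 + 6561) = 1/14623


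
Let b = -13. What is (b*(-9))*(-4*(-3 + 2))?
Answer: 468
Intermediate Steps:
(b*(-9))*(-4*(-3 + 2)) = (-13*(-9))*(-4*(-3 + 2)) = 117*(-4*(-1)) = 117*4 = 468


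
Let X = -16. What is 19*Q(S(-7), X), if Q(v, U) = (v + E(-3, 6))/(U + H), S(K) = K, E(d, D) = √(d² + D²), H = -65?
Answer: 133/81 - 19*√5/27 ≈ 0.068446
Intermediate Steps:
E(d, D) = √(D² + d²)
Q(v, U) = (v + 3*√5)/(-65 + U) (Q(v, U) = (v + √(6² + (-3)²))/(U - 65) = (v + √(36 + 9))/(-65 + U) = (v + √45)/(-65 + U) = (v + 3*√5)/(-65 + U))
19*Q(S(-7), X) = 19*((-7 + 3*√5)/(-65 - 16)) = 19*((-7 + 3*√5)/(-81)) = 19*(-(-7 + 3*√5)/81) = 19*(7/81 - √5/27) = 133/81 - 19*√5/27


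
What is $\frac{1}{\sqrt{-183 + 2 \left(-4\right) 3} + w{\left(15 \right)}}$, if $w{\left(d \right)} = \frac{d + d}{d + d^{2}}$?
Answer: $\frac{8}{13249} - \frac{192 i \sqrt{23}}{13249} \approx 0.00060382 - 0.0695 i$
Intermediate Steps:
$w{\left(d \right)} = \frac{2 d}{d + d^{2}}$
$\frac{1}{\sqrt{-183 + 2 \left(-4\right) 3} + w{\left(15 \right)}} = \frac{1}{\sqrt{-183 + 2 \left(-4\right) 3} + \frac{2}{1 + 15}} = \frac{1}{\sqrt{-183 - 24} + \frac{2}{16}} = \frac{1}{\sqrt{-183 - 24} + 2 \cdot \frac{1}{16}} = \frac{1}{\sqrt{-207} + \frac{1}{8}} = \frac{1}{3 i \sqrt{23} + \frac{1}{8}} = \frac{1}{\frac{1}{8} + 3 i \sqrt{23}}$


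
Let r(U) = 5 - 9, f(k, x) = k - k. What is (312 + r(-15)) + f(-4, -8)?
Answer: 308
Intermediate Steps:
f(k, x) = 0
r(U) = -4
(312 + r(-15)) + f(-4, -8) = (312 - 4) + 0 = 308 + 0 = 308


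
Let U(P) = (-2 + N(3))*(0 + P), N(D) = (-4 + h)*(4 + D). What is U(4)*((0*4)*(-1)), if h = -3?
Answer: 0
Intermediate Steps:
N(D) = -28 - 7*D (N(D) = (-4 - 3)*(4 + D) = -7*(4 + D) = -28 - 7*D)
U(P) = -51*P (U(P) = (-2 + (-28 - 7*3))*(0 + P) = (-2 + (-28 - 21))*P = (-2 - 49)*P = -51*P)
U(4)*((0*4)*(-1)) = (-51*4)*((0*4)*(-1)) = -0*(-1) = -204*0 = 0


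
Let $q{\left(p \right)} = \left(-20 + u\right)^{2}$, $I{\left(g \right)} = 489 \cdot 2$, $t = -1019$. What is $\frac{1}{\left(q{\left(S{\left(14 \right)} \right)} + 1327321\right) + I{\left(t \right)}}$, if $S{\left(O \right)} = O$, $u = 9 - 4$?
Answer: $\frac{1}{1328524} \approx 7.5272 \cdot 10^{-7}$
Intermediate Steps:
$u = 5$ ($u = 9 - 4 = 5$)
$I{\left(g \right)} = 978$
$q{\left(p \right)} = 225$ ($q{\left(p \right)} = \left(-20 + 5\right)^{2} = \left(-15\right)^{2} = 225$)
$\frac{1}{\left(q{\left(S{\left(14 \right)} \right)} + 1327321\right) + I{\left(t \right)}} = \frac{1}{\left(225 + 1327321\right) + 978} = \frac{1}{1327546 + 978} = \frac{1}{1328524}$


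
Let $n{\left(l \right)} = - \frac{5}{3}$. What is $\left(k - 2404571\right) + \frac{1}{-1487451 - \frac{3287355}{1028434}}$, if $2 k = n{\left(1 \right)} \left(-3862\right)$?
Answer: $- \frac{3673465565577149488}{1529748469089} \approx -2.4014 \cdot 10^{6}$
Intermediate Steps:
$n{\left(l \right)} = - \frac{5}{3}$ ($n{\left(l \right)} = \left(-5\right) \frac{1}{3} = - \frac{5}{3}$)
$k = \frac{9655}{3}$ ($k = \frac{\left(- \frac{5}{3}\right) \left(-3862\right)}{2} = \frac{1}{2} \cdot \frac{19310}{3} = \frac{9655}{3} \approx 3218.3$)
$\left(k - 2404571\right) + \frac{1}{-1487451 - \frac{3287355}{1028434}} = \left(\frac{9655}{3} - 2404571\right) + \frac{1}{-1487451 - \frac{3287355}{1028434}} = - \frac{7204058}{3} + \frac{1}{-1487451 - \frac{3287355}{1028434}} = - \frac{7204058}{3} + \frac{1}{- \frac{1529748469089}{1028434}} = - \frac{7204058}{3} - \frac{1028434}{1529748469089} = - \frac{3673465565577149488}{1529748469089}$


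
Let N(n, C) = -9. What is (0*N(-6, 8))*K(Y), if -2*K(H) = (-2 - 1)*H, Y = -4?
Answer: 0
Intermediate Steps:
K(H) = 3*H/2 (K(H) = -(-2 - 1)*H/2 = -(-3)*H/2 = 3*H/2)
(0*N(-6, 8))*K(Y) = (0*(-9))*((3/2)*(-4)) = 0*(-6) = 0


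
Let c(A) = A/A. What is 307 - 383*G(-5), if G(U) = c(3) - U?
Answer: -1991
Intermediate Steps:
c(A) = 1
G(U) = 1 - U
307 - 383*G(-5) = 307 - 383*(1 - 1*(-5)) = 307 - 383*(1 + 5) = 307 - 383*6 = 307 - 2298 = -1991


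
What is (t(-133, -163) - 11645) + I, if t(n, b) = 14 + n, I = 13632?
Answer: 1868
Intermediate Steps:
(t(-133, -163) - 11645) + I = ((14 - 133) - 11645) + 13632 = (-119 - 11645) + 13632 = -11764 + 13632 = 1868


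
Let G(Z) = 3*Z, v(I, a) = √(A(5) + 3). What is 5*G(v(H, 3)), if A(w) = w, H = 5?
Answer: 30*√2 ≈ 42.426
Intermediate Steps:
v(I, a) = 2*√2 (v(I, a) = √(5 + 3) = √8 = 2*√2)
5*G(v(H, 3)) = 5*(3*(2*√2)) = 5*(6*√2) = 30*√2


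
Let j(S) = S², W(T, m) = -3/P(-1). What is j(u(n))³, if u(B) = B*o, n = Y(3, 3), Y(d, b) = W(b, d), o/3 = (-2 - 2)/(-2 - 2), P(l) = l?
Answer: 531441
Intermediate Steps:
o = 3 (o = 3*((-2 - 2)/(-2 - 2)) = 3*(-4/(-4)) = 3*(-4*(-¼)) = 3*1 = 3)
W(T, m) = 3 (W(T, m) = -3/(-1) = -3*(-1) = 3)
Y(d, b) = 3
n = 3
u(B) = 3*B (u(B) = B*3 = 3*B)
j(u(n))³ = ((3*3)²)³ = (9²)³ = 81³ = 531441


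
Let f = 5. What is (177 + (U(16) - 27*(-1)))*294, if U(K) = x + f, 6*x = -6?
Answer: 61152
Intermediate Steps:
x = -1 (x = (1/6)*(-6) = -1)
U(K) = 4 (U(K) = -1 + 5 = 4)
(177 + (U(16) - 27*(-1)))*294 = (177 + (4 - 27*(-1)))*294 = (177 + (4 + 27))*294 = (177 + 31)*294 = 208*294 = 61152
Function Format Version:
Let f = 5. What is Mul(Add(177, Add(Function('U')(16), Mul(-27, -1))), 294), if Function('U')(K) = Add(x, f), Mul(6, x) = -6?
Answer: 61152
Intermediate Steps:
x = -1 (x = Mul(Rational(1, 6), -6) = -1)
Function('U')(K) = 4 (Function('U')(K) = Add(-1, 5) = 4)
Mul(Add(177, Add(Function('U')(16), Mul(-27, -1))), 294) = Mul(Add(177, Add(4, Mul(-27, -1))), 294) = Mul(Add(177, Add(4, 27)), 294) = Mul(Add(177, 31), 294) = Mul(208, 294) = 61152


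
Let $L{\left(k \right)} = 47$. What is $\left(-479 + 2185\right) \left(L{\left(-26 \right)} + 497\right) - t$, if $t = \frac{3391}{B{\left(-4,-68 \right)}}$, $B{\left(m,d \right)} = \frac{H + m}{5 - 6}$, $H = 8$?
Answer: $\frac{3715647}{4} \approx 9.2891 \cdot 10^{5}$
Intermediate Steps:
$B{\left(m,d \right)} = -8 - m$ ($B{\left(m,d \right)} = \frac{8 + m}{5 - 6} = \frac{8 + m}{-1} = \left(8 + m\right) \left(-1\right) = -8 - m$)
$t = - \frac{3391}{4}$ ($t = \frac{3391}{-8 - -4} = \frac{3391}{-8 + 4} = \frac{3391}{-4} = 3391 \left(- \frac{1}{4}\right) = - \frac{3391}{4} \approx -847.75$)
$\left(-479 + 2185\right) \left(L{\left(-26 \right)} + 497\right) - t = \left(-479 + 2185\right) \left(47 + 497\right) - - \frac{3391}{4} = 1706 \cdot 544 + \frac{3391}{4} = 928064 + \frac{3391}{4} = \frac{3715647}{4}$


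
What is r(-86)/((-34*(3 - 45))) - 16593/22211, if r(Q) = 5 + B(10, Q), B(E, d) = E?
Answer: -1112459/1510348 ≈ -0.73656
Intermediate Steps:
r(Q) = 15 (r(Q) = 5 + 10 = 15)
r(-86)/((-34*(3 - 45))) - 16593/22211 = 15/((-34*(3 - 45))) - 16593/22211 = 15/((-34*(-42))) - 16593*1/22211 = 15/1428 - 16593/22211 = 15*(1/1428) - 16593/22211 = 5/476 - 16593/22211 = -1112459/1510348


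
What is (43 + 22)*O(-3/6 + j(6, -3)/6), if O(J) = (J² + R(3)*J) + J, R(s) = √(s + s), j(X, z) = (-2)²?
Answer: 455/36 + 65*√6/6 ≈ 39.175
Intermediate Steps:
j(X, z) = 4
R(s) = √2*√s (R(s) = √(2*s) = √2*√s)
O(J) = J + J² + J*√6 (O(J) = (J² + (√2*√3)*J) + J = (J² + √6*J) + J = (J² + J*√6) + J = J + J² + J*√6)
(43 + 22)*O(-3/6 + j(6, -3)/6) = (43 + 22)*((-3/6 + 4/6)*(1 + (-3/6 + 4/6) + √6)) = 65*((-3*⅙ + 4*(⅙))*(1 + (-3*⅙ + 4*(⅙)) + √6)) = 65*((-½ + ⅔)*(1 + (-½ + ⅔) + √6)) = 65*((1 + ⅙ + √6)/6) = 65*((7/6 + √6)/6) = 65*(7/36 + √6/6) = 455/36 + 65*√6/6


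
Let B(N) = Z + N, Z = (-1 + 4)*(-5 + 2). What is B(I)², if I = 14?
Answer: 25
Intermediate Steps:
Z = -9 (Z = 3*(-3) = -9)
B(N) = -9 + N
B(I)² = (-9 + 14)² = 5² = 25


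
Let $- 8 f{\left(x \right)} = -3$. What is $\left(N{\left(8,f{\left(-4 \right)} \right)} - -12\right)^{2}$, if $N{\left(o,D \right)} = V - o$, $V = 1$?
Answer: $25$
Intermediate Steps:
$f{\left(x \right)} = \frac{3}{8}$ ($f{\left(x \right)} = \left(- \frac{1}{8}\right) \left(-3\right) = \frac{3}{8}$)
$N{\left(o,D \right)} = 1 - o$
$\left(N{\left(8,f{\left(-4 \right)} \right)} - -12\right)^{2} = \left(\left(1 - 8\right) - -12\right)^{2} = \left(\left(1 - 8\right) + \left(-13 + 25\right)\right)^{2} = \left(-7 + 12\right)^{2} = 5^{2} = 25$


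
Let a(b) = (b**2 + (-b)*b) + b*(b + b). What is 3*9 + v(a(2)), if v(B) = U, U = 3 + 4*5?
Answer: 50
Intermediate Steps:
a(b) = 2*b**2 (a(b) = (b**2 - b**2) + b*(2*b) = 0 + 2*b**2 = 2*b**2)
U = 23 (U = 3 + 20 = 23)
v(B) = 23
3*9 + v(a(2)) = 3*9 + 23 = 27 + 23 = 50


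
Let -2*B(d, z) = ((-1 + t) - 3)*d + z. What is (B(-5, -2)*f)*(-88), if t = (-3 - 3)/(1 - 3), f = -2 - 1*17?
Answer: -2508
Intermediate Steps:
f = -19 (f = -2 - 17 = -19)
t = 3 (t = -6/(-2) = -6*(-1/2) = 3)
B(d, z) = d/2 - z/2 (B(d, z) = -(((-1 + 3) - 3)*d + z)/2 = -((2 - 3)*d + z)/2 = -(-d + z)/2 = -(z - d)/2 = d/2 - z/2)
(B(-5, -2)*f)*(-88) = (((1/2)*(-5) - 1/2*(-2))*(-19))*(-88) = ((-5/2 + 1)*(-19))*(-88) = -3/2*(-19)*(-88) = (57/2)*(-88) = -2508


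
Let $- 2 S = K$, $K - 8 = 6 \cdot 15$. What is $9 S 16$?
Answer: $-7056$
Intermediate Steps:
$K = 98$ ($K = 8 + 6 \cdot 15 = 8 + 90 = 98$)
$S = -49$ ($S = \left(- \frac{1}{2}\right) 98 = -49$)
$9 S 16 = 9 \left(-49\right) 16 = \left(-441\right) 16 = -7056$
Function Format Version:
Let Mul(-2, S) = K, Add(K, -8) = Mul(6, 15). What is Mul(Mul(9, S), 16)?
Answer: -7056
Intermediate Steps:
K = 98 (K = Add(8, Mul(6, 15)) = Add(8, 90) = 98)
S = -49 (S = Mul(Rational(-1, 2), 98) = -49)
Mul(Mul(9, S), 16) = Mul(Mul(9, -49), 16) = Mul(-441, 16) = -7056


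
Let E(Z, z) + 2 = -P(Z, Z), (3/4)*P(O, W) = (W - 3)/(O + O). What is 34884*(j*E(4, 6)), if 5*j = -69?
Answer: 5215158/5 ≈ 1.0430e+6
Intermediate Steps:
j = -69/5 (j = (⅕)*(-69) = -69/5 ≈ -13.800)
P(O, W) = 2*(-3 + W)/(3*O) (P(O, W) = 4*((W - 3)/(O + O))/3 = 4*((-3 + W)/((2*O)))/3 = 4*((-3 + W)*(1/(2*O)))/3 = 4*((-3 + W)/(2*O))/3 = 2*(-3 + W)/(3*O))
E(Z, z) = -2 - 2*(-3 + Z)/(3*Z)
34884*(j*E(4, 6)) = 34884*(-69*(-8/3 + 2/4)/5) = 34884*(-69*(-8/3 + 2*(¼))/5) = 34884*(-69*(-8/3 + ½)/5) = 34884*(-69/5*(-13/6)) = 34884*(299/10) = 5215158/5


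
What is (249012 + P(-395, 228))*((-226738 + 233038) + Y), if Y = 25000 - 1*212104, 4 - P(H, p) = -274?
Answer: -45072629160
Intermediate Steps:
P(H, p) = 278 (P(H, p) = 4 - 1*(-274) = 4 + 274 = 278)
Y = -187104 (Y = 25000 - 212104 = -187104)
(249012 + P(-395, 228))*((-226738 + 233038) + Y) = (249012 + 278)*((-226738 + 233038) - 187104) = 249290*(6300 - 187104) = 249290*(-180804) = -45072629160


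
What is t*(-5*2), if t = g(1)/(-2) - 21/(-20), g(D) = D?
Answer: -11/2 ≈ -5.5000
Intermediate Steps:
t = 11/20 (t = 1/(-2) - 21/(-20) = 1*(-½) - 21*(-1/20) = -½ + 21/20 = 11/20 ≈ 0.55000)
t*(-5*2) = 11*(-5*2)/20 = (11/20)*(-10) = -11/2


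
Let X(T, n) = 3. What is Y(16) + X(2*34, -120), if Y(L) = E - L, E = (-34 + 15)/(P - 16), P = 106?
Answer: -1189/90 ≈ -13.211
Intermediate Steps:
E = -19/90 (E = (-34 + 15)/(106 - 16) = -19/90 ≈ -0.21111)
Y(L) = -19/90 - L
Y(16) + X(2*34, -120) = (-19/90 - 1*16) + 3 = (-19/90 - 16) + 3 = -1459/90 + 3 = -1189/90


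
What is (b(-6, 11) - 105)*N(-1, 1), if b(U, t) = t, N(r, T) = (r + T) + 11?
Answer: -1034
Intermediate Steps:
N(r, T) = 11 + T + r (N(r, T) = (T + r) + 11 = 11 + T + r)
(b(-6, 11) - 105)*N(-1, 1) = (11 - 105)*(11 + 1 - 1) = -94*11 = -1034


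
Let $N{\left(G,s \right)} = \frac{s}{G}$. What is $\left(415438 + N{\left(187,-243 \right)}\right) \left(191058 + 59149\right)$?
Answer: $\frac{19437746889241}{187} \approx 1.0395 \cdot 10^{11}$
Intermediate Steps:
$\left(415438 + N{\left(187,-243 \right)}\right) \left(191058 + 59149\right) = \left(415438 - \frac{243}{187}\right) \left(191058 + 59149\right) = \left(415438 - \frac{243}{187}\right) 250207 = \frac{77686663}{187} \cdot 250207 = \frac{19437746889241}{187}$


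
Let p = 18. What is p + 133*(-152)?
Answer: -20198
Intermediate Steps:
p + 133*(-152) = 18 + 133*(-152) = 18 - 20216 = -20198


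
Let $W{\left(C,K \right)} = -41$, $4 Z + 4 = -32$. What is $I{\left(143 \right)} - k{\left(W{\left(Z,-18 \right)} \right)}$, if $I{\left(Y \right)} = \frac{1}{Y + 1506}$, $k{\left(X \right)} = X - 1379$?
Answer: $\frac{2341581}{1649} \approx 1420.0$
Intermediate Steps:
$Z = -9$ ($Z = -1 + \frac{1}{4} \left(-32\right) = -1 - 8 = -9$)
$k{\left(X \right)} = -1379 + X$
$I{\left(Y \right)} = \frac{1}{1506 + Y}$
$I{\left(143 \right)} - k{\left(W{\left(Z,-18 \right)} \right)} = \frac{1}{1506 + 143} - \left(-1379 - 41\right) = \frac{1}{1649} - -1420 = \frac{1}{1649} + 1420 = \frac{2341581}{1649}$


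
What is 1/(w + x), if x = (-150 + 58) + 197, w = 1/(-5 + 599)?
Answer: 594/62371 ≈ 0.0095237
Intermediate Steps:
w = 1/594 ≈ 0.0016835
x = 105 (x = -92 + 197 = 105)
1/(w + x) = 1/(1/594 + 105) = 1/(62371/594) = 594/62371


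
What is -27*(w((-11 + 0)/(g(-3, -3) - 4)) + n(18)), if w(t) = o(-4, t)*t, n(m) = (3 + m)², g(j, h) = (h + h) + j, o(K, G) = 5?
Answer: -156276/13 ≈ -12021.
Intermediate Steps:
g(j, h) = j + 2*h (g(j, h) = 2*h + j = j + 2*h)
w(t) = 5*t
-27*(w((-11 + 0)/(g(-3, -3) - 4)) + n(18)) = -27*(5*((-11 + 0)/((-3 + 2*(-3)) - 4)) + (3 + 18)²) = -27*(5*(-11/((-3 - 6) - 4)) + 21²) = -27*(5*(-11/(-9 - 4)) + 441) = -27*(5*(-11/(-13)) + 441) = -27*(5*(-11*(-1/13)) + 441) = -27*(5*(11/13) + 441) = -27*(55/13 + 441) = -27*5788/13 = -156276/13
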